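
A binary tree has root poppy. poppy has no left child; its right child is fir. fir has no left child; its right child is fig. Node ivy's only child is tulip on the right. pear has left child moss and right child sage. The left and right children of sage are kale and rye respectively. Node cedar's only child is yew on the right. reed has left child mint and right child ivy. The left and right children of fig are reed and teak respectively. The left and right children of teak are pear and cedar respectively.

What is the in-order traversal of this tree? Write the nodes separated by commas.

poppy, fir, mint, reed, ivy, tulip, fig, moss, pear, kale, sage, rye, teak, cedar, yew

In-order visits the left subtree, then the node, then the right subtree.
At poppy: no left child.
Visit poppy.
At poppy: go right to fir.
  At fir: no left child.
  Visit fir.
  At fir: go right to fig.
    At fig: go left to reed.
      At reed: go left to mint.
        mint is a leaf — visit mint.
      Visit reed.
      At reed: go right to ivy.
        At ivy: no left child.
        Visit ivy.
        At ivy: go right to tulip.
          tulip is a leaf — visit tulip.
    Visit fig.
    At fig: go right to teak.
      At teak: go left to pear.
        At pear: go left to moss.
          moss is a leaf — visit moss.
        Visit pear.
        At pear: go right to sage.
          At sage: go left to kale.
            kale is a leaf — visit kale.
          Visit sage.
          At sage: go right to rye.
            rye is a leaf — visit rye.
      Visit teak.
      At teak: go right to cedar.
        At cedar: no left child.
        Visit cedar.
        At cedar: go right to yew.
          yew is a leaf — visit yew.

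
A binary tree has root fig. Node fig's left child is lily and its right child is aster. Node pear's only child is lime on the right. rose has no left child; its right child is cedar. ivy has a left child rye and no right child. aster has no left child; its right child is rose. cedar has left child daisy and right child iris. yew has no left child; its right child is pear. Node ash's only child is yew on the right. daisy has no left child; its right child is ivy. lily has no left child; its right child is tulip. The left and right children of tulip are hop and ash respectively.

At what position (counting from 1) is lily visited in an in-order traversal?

In-order visits the left subtree, then the node, then the right subtree.
At fig: go left to lily.
  At lily: no left child.
  Visit lily.
  At lily: go right to tulip.
    At tulip: go left to hop.
      hop is a leaf — visit hop.
    Visit tulip.
    At tulip: go right to ash.
      At ash: no left child.
      Visit ash.
      At ash: go right to yew.
        At yew: no left child.
        Visit yew.
        At yew: go right to pear.
          At pear: no left child.
          Visit pear.
          At pear: go right to lime.
            lime is a leaf — visit lime.
Visit fig.
At fig: go right to aster.
  At aster: no left child.
  Visit aster.
  At aster: go right to rose.
    At rose: no left child.
    Visit rose.
    At rose: go right to cedar.
      At cedar: go left to daisy.
        At daisy: no left child.
        Visit daisy.
        At daisy: go right to ivy.
          At ivy: go left to rye.
            rye is a leaf — visit rye.
          Visit ivy.
          At ivy: no right child.
      Visit cedar.
      At cedar: go right to iris.
        iris is a leaf — visit iris.
Full in-order sequence: lily, hop, tulip, ash, yew, pear, lime, fig, aster, rose, daisy, rye, ivy, cedar, iris.

1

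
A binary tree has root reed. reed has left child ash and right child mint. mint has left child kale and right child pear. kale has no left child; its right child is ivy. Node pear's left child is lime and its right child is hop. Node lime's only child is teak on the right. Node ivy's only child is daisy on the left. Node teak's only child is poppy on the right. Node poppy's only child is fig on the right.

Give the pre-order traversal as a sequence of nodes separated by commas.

Pre-order visits the node, then its left subtree, then its right subtree.
Visit reed.
At reed: go left to ash.
  ash is a leaf — visit ash.
At reed: go right to mint.
  Visit mint.
  At mint: go left to kale.
    Visit kale.
    At kale: no left child.
    At kale: go right to ivy.
      Visit ivy.
      At ivy: go left to daisy.
        daisy is a leaf — visit daisy.
      At ivy: no right child.
  At mint: go right to pear.
    Visit pear.
    At pear: go left to lime.
      Visit lime.
      At lime: no left child.
      At lime: go right to teak.
        Visit teak.
        At teak: no left child.
        At teak: go right to poppy.
          Visit poppy.
          At poppy: no left child.
          At poppy: go right to fig.
            fig is a leaf — visit fig.
    At pear: go right to hop.
      hop is a leaf — visit hop.

reed, ash, mint, kale, ivy, daisy, pear, lime, teak, poppy, fig, hop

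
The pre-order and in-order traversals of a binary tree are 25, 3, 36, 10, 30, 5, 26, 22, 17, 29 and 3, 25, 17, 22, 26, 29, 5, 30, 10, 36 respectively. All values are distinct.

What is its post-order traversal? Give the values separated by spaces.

The first element of pre-order is the root; it splits in-order into left and right subtrees.
Root 25: left subtree has 1 node {3}, right has 8 {17, 22, 26, 29, 5, 30, 10, 36}.
  Root 36: left subtree has 7 nodes {17, 22, 26, 29, 5, 30, 10}, right has 0 { }.
    Root 10: left subtree has 6 nodes {17, 22, 26, 29, 5, 30}, right has 0 { }.
      Root 30: left subtree has 5 nodes {17, 22, 26, 29, 5}, right has 0 { }.
        Root 5: left subtree has 4 nodes {17, 22, 26, 29}, right has 0 { }.
          Root 26: left subtree has 2 nodes {17, 22}, right has 1 {29}.
            Root 22: left subtree has 1 node {17}, right has 0 { }.

3 17 22 29 26 5 30 10 36 25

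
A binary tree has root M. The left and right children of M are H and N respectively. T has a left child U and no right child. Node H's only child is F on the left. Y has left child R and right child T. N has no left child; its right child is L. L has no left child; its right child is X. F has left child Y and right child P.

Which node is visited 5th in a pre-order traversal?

Pre-order visits the node, then its left subtree, then its right subtree.
Visit M.
At M: go left to H.
  Visit H.
  At H: go left to F.
    Visit F.
    At F: go left to Y.
      Visit Y.
      At Y: go left to R.
        R is a leaf — visit R.
      At Y: go right to T.
        Visit T.
        At T: go left to U.
          U is a leaf — visit U.
        At T: no right child.
    At F: go right to P.
      P is a leaf — visit P.
  At H: no right child.
At M: go right to N.
  Visit N.
  At N: no left child.
  At N: go right to L.
    Visit L.
    At L: no left child.
    At L: go right to X.
      X is a leaf — visit X.
Full pre-order sequence: M, H, F, Y, R, T, U, P, N, L, X.

R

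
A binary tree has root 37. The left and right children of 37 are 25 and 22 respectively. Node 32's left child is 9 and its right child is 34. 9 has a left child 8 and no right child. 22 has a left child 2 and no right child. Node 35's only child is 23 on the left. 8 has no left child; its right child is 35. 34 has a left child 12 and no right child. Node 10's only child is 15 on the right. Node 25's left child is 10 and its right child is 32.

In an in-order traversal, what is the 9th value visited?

12

In-order visits the left subtree, then the node, then the right subtree.
At 37: go left to 25.
  At 25: go left to 10.
    At 10: no left child.
    Visit 10.
    At 10: go right to 15.
      15 is a leaf — visit 15.
  Visit 25.
  At 25: go right to 32.
    At 32: go left to 9.
      At 9: go left to 8.
        At 8: no left child.
        Visit 8.
        At 8: go right to 35.
          At 35: go left to 23.
            23 is a leaf — visit 23.
          Visit 35.
          At 35: no right child.
      Visit 9.
      At 9: no right child.
    Visit 32.
    At 32: go right to 34.
      At 34: go left to 12.
        12 is a leaf — visit 12.
      Visit 34.
      At 34: no right child.
Visit 37.
At 37: go right to 22.
  At 22: go left to 2.
    2 is a leaf — visit 2.
  Visit 22.
  At 22: no right child.
Full in-order sequence: 10, 15, 25, 8, 23, 35, 9, 32, 12, 34, 37, 2, 22.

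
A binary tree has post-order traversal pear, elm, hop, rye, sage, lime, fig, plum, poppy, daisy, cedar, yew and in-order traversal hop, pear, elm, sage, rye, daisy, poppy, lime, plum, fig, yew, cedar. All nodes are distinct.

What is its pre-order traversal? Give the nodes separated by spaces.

The last element of post-order is the root; it splits in-order into left and right subtrees.
Root yew: left subtree has 10 nodes {hop, pear, elm, sage, rye, daisy, poppy, lime, plum, fig}, right has 1 {cedar}.
  Root daisy: left subtree has 5 nodes {hop, pear, elm, sage, rye}, right has 4 {poppy, lime, plum, fig}.
    Root sage: left subtree has 3 nodes {hop, pear, elm}, right has 1 {rye}.
      Root hop: left subtree has 0 nodes { }, right has 2 {pear, elm}.
        Root elm: left subtree has 1 node {pear}, right has 0 { }.
    Root poppy: left subtree has 0 nodes { }, right has 3 {lime, plum, fig}.
      Root plum: left subtree has 1 node {lime}, right has 1 {fig}.

yew daisy sage hop elm pear rye poppy plum lime fig cedar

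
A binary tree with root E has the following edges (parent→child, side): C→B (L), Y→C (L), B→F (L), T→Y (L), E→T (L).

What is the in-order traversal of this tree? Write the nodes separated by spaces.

In-order visits the left subtree, then the node, then the right subtree.
At E: go left to T.
  At T: go left to Y.
    At Y: go left to C.
      At C: go left to B.
        At B: go left to F.
          F is a leaf — visit F.
        Visit B.
        At B: no right child.
      Visit C.
      At C: no right child.
    Visit Y.
    At Y: no right child.
  Visit T.
  At T: no right child.
Visit E.
At E: no right child.

F B C Y T E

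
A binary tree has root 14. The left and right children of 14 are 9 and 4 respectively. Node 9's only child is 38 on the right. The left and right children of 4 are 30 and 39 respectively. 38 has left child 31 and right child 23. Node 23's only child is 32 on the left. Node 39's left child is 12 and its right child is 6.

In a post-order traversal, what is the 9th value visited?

Post-order visits the left subtree, then the right subtree, then the node.
At 14: go left to 9.
  At 9: no left child.
  At 9: go right to 38.
    At 38: go left to 31.
      31 is a leaf — visit 31.
    At 38: go right to 23.
      At 23: go left to 32.
        32 is a leaf — visit 32.
      At 23: no right child.
      Visit 23.
    Visit 38.
  Visit 9.
At 14: go right to 4.
  At 4: go left to 30.
    30 is a leaf — visit 30.
  At 4: go right to 39.
    At 39: go left to 12.
      12 is a leaf — visit 12.
    At 39: go right to 6.
      6 is a leaf — visit 6.
    Visit 39.
  Visit 4.
Visit 14.
Full post-order sequence: 31, 32, 23, 38, 9, 30, 12, 6, 39, 4, 14.

39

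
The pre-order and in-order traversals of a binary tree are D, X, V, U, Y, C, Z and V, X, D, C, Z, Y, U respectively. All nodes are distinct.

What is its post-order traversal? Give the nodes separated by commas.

V, X, Z, C, Y, U, D

The first element of pre-order is the root; it splits in-order into left and right subtrees.
Root D: left subtree has 2 nodes {V, X}, right has 4 {C, Z, Y, U}.
  Root X: left subtree has 1 node {V}, right has 0 { }.
  Root U: left subtree has 3 nodes {C, Z, Y}, right has 0 { }.
    Root Y: left subtree has 2 nodes {C, Z}, right has 0 { }.
      Root C: left subtree has 0 nodes { }, right has 1 {Z}.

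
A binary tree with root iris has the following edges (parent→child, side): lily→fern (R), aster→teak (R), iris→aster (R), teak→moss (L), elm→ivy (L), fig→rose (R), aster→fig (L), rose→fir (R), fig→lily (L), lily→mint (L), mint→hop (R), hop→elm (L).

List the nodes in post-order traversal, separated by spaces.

Post-order visits the left subtree, then the right subtree, then the node.
At iris: no left child.
At iris: go right to aster.
  At aster: go left to fig.
    At fig: go left to lily.
      At lily: go left to mint.
        At mint: no left child.
        At mint: go right to hop.
          At hop: go left to elm.
            At elm: go left to ivy.
              ivy is a leaf — visit ivy.
            At elm: no right child.
            Visit elm.
          At hop: no right child.
          Visit hop.
        Visit mint.
      At lily: go right to fern.
        fern is a leaf — visit fern.
      Visit lily.
    At fig: go right to rose.
      At rose: no left child.
      At rose: go right to fir.
        fir is a leaf — visit fir.
      Visit rose.
    Visit fig.
  At aster: go right to teak.
    At teak: go left to moss.
      moss is a leaf — visit moss.
    At teak: no right child.
    Visit teak.
  Visit aster.
Visit iris.

ivy elm hop mint fern lily fir rose fig moss teak aster iris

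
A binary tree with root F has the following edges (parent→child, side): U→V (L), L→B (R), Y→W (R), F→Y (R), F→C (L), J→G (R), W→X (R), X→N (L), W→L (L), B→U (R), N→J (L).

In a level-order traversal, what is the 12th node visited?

Level-order visits nodes level by level from the root, left to right within each level.
Level 0: F
Level 1: C, Y
Level 2: W
Level 3: L, X
Level 4: B, N
Level 5: U, J
Level 6: V, G
Full level-order sequence: F, C, Y, W, L, X, B, N, U, J, V, G.

G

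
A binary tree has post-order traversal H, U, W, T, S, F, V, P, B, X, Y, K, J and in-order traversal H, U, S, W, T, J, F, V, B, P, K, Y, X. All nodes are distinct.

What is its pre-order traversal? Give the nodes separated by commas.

J, S, U, H, T, W, K, B, V, F, P, Y, X

The last element of post-order is the root; it splits in-order into left and right subtrees.
Root J: left subtree has 5 nodes {H, U, S, W, T}, right has 7 {F, V, B, P, K, Y, X}.
  Root S: left subtree has 2 nodes {H, U}, right has 2 {W, T}.
    Root U: left subtree has 1 node {H}, right has 0 { }.
    Root T: left subtree has 1 node {W}, right has 0 { }.
  Root K: left subtree has 4 nodes {F, V, B, P}, right has 2 {Y, X}.
    Root B: left subtree has 2 nodes {F, V}, right has 1 {P}.
      Root V: left subtree has 1 node {F}, right has 0 { }.
    Root Y: left subtree has 0 nodes { }, right has 1 {X}.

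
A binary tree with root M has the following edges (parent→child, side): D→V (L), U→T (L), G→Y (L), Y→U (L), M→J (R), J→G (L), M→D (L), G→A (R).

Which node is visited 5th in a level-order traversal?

Level-order visits nodes level by level from the root, left to right within each level.
Level 0: M
Level 1: D, J
Level 2: V, G
Level 3: Y, A
Level 4: U
Level 5: T
Full level-order sequence: M, D, J, V, G, Y, A, U, T.

G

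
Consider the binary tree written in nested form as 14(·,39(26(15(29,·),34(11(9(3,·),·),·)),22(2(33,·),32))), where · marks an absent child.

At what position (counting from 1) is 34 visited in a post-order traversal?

6

Post-order visits the left subtree, then the right subtree, then the node.
At 14: no left child.
At 14: go right to 39.
  At 39: go left to 26.
    At 26: go left to 15.
      At 15: go left to 29.
        29 is a leaf — visit 29.
      At 15: no right child.
      Visit 15.
    At 26: go right to 34.
      At 34: go left to 11.
        At 11: go left to 9.
          At 9: go left to 3.
            3 is a leaf — visit 3.
          At 9: no right child.
          Visit 9.
        At 11: no right child.
        Visit 11.
      At 34: no right child.
      Visit 34.
    Visit 26.
  At 39: go right to 22.
    At 22: go left to 2.
      At 2: go left to 33.
        33 is a leaf — visit 33.
      At 2: no right child.
      Visit 2.
    At 22: go right to 32.
      32 is a leaf — visit 32.
    Visit 22.
  Visit 39.
Visit 14.
Full post-order sequence: 29, 15, 3, 9, 11, 34, 26, 33, 2, 32, 22, 39, 14.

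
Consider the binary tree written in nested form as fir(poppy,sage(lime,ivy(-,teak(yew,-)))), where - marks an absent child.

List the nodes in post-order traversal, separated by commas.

poppy, lime, yew, teak, ivy, sage, fir

Post-order visits the left subtree, then the right subtree, then the node.
At fir: go left to poppy.
  poppy is a leaf — visit poppy.
At fir: go right to sage.
  At sage: go left to lime.
    lime is a leaf — visit lime.
  At sage: go right to ivy.
    At ivy: no left child.
    At ivy: go right to teak.
      At teak: go left to yew.
        yew is a leaf — visit yew.
      At teak: no right child.
      Visit teak.
    Visit ivy.
  Visit sage.
Visit fir.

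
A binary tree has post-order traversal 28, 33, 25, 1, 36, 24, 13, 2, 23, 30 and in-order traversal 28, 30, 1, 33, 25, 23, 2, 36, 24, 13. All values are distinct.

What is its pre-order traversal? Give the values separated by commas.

30, 28, 23, 1, 25, 33, 2, 13, 24, 36

The last element of post-order is the root; it splits in-order into left and right subtrees.
Root 30: left subtree has 1 node {28}, right has 8 {1, 33, 25, 23, 2, 36, 24, 13}.
  Root 23: left subtree has 3 nodes {1, 33, 25}, right has 4 {2, 36, 24, 13}.
    Root 1: left subtree has 0 nodes { }, right has 2 {33, 25}.
      Root 25: left subtree has 1 node {33}, right has 0 { }.
    Root 2: left subtree has 0 nodes { }, right has 3 {36, 24, 13}.
      Root 13: left subtree has 2 nodes {36, 24}, right has 0 { }.
        Root 24: left subtree has 1 node {36}, right has 0 { }.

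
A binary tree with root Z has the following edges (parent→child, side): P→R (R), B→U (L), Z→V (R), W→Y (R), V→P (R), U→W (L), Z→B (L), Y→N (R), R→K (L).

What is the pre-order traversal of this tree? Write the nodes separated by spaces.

Z B U W Y N V P R K

Pre-order visits the node, then its left subtree, then its right subtree.
Visit Z.
At Z: go left to B.
  Visit B.
  At B: go left to U.
    Visit U.
    At U: go left to W.
      Visit W.
      At W: no left child.
      At W: go right to Y.
        Visit Y.
        At Y: no left child.
        At Y: go right to N.
          N is a leaf — visit N.
    At U: no right child.
  At B: no right child.
At Z: go right to V.
  Visit V.
  At V: no left child.
  At V: go right to P.
    Visit P.
    At P: no left child.
    At P: go right to R.
      Visit R.
      At R: go left to K.
        K is a leaf — visit K.
      At R: no right child.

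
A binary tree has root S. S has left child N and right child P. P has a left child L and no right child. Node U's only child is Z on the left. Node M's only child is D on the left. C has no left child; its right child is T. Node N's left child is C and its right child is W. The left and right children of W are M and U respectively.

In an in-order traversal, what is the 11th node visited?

In-order visits the left subtree, then the node, then the right subtree.
At S: go left to N.
  At N: go left to C.
    At C: no left child.
    Visit C.
    At C: go right to T.
      T is a leaf — visit T.
  Visit N.
  At N: go right to W.
    At W: go left to M.
      At M: go left to D.
        D is a leaf — visit D.
      Visit M.
      At M: no right child.
    Visit W.
    At W: go right to U.
      At U: go left to Z.
        Z is a leaf — visit Z.
      Visit U.
      At U: no right child.
Visit S.
At S: go right to P.
  At P: go left to L.
    L is a leaf — visit L.
  Visit P.
  At P: no right child.
Full in-order sequence: C, T, N, D, M, W, Z, U, S, L, P.

P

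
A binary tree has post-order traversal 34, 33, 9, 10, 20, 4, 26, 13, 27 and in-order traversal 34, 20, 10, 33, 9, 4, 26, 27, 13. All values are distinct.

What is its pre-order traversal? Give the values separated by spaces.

27 26 4 20 34 10 9 33 13

The last element of post-order is the root; it splits in-order into left and right subtrees.
Root 27: left subtree has 7 nodes {34, 20, 10, 33, 9, 4, 26}, right has 1 {13}.
  Root 26: left subtree has 6 nodes {34, 20, 10, 33, 9, 4}, right has 0 { }.
    Root 4: left subtree has 5 nodes {34, 20, 10, 33, 9}, right has 0 { }.
      Root 20: left subtree has 1 node {34}, right has 3 {10, 33, 9}.
        Root 10: left subtree has 0 nodes { }, right has 2 {33, 9}.
          Root 9: left subtree has 1 node {33}, right has 0 { }.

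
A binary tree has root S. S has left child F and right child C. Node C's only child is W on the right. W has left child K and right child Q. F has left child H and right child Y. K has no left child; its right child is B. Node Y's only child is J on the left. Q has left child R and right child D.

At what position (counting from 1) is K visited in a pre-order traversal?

8

Pre-order visits the node, then its left subtree, then its right subtree.
Visit S.
At S: go left to F.
  Visit F.
  At F: go left to H.
    H is a leaf — visit H.
  At F: go right to Y.
    Visit Y.
    At Y: go left to J.
      J is a leaf — visit J.
    At Y: no right child.
At S: go right to C.
  Visit C.
  At C: no left child.
  At C: go right to W.
    Visit W.
    At W: go left to K.
      Visit K.
      At K: no left child.
      At K: go right to B.
        B is a leaf — visit B.
    At W: go right to Q.
      Visit Q.
      At Q: go left to R.
        R is a leaf — visit R.
      At Q: go right to D.
        D is a leaf — visit D.
Full pre-order sequence: S, F, H, Y, J, C, W, K, B, Q, R, D.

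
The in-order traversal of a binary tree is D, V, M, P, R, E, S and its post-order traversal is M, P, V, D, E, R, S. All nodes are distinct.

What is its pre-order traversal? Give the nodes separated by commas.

S, R, D, V, P, M, E

The last element of post-order is the root; it splits in-order into left and right subtrees.
Root S: left subtree has 6 nodes {D, V, M, P, R, E}, right has 0 { }.
  Root R: left subtree has 4 nodes {D, V, M, P}, right has 1 {E}.
    Root D: left subtree has 0 nodes { }, right has 3 {V, M, P}.
      Root V: left subtree has 0 nodes { }, right has 2 {M, P}.
        Root P: left subtree has 1 node {M}, right has 0 { }.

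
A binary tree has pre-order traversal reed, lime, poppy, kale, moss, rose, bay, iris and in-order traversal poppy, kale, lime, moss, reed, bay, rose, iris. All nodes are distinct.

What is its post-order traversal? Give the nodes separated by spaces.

The first element of pre-order is the root; it splits in-order into left and right subtrees.
Root reed: left subtree has 4 nodes {poppy, kale, lime, moss}, right has 3 {bay, rose, iris}.
  Root lime: left subtree has 2 nodes {poppy, kale}, right has 1 {moss}.
    Root poppy: left subtree has 0 nodes { }, right has 1 {kale}.
  Root rose: left subtree has 1 node {bay}, right has 1 {iris}.

kale poppy moss lime bay iris rose reed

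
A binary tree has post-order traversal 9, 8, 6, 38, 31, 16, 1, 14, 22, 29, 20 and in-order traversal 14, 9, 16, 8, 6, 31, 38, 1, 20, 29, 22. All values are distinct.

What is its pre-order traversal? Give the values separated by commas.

20, 14, 1, 16, 9, 31, 6, 8, 38, 29, 22

The last element of post-order is the root; it splits in-order into left and right subtrees.
Root 20: left subtree has 8 nodes {14, 9, 16, 8, 6, 31, 38, 1}, right has 2 {29, 22}.
  Root 14: left subtree has 0 nodes { }, right has 7 {9, 16, 8, 6, 31, 38, 1}.
    Root 1: left subtree has 6 nodes {9, 16, 8, 6, 31, 38}, right has 0 { }.
      Root 16: left subtree has 1 node {9}, right has 4 {8, 6, 31, 38}.
        Root 31: left subtree has 2 nodes {8, 6}, right has 1 {38}.
          Root 6: left subtree has 1 node {8}, right has 0 { }.
  Root 29: left subtree has 0 nodes { }, right has 1 {22}.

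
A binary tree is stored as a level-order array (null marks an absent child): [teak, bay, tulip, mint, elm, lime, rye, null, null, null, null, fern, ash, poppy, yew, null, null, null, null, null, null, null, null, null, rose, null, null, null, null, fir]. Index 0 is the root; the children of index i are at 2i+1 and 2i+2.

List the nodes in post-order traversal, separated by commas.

Post-order visits the left subtree, then the right subtree, then the node.
At teak: go left to bay.
  At bay: go left to mint.
    mint is a leaf — visit mint.
  At bay: go right to elm.
    elm is a leaf — visit elm.
  Visit bay.
At teak: go right to tulip.
  At tulip: go left to lime.
    At lime: go left to fern.
      At fern: no left child.
      At fern: go right to rose.
        rose is a leaf — visit rose.
      Visit fern.
    At lime: go right to ash.
      ash is a leaf — visit ash.
    Visit lime.
  At tulip: go right to rye.
    At rye: go left to poppy.
      poppy is a leaf — visit poppy.
    At rye: go right to yew.
      At yew: go left to fir.
        fir is a leaf — visit fir.
      At yew: no right child.
      Visit yew.
    Visit rye.
  Visit tulip.
Visit teak.

mint, elm, bay, rose, fern, ash, lime, poppy, fir, yew, rye, tulip, teak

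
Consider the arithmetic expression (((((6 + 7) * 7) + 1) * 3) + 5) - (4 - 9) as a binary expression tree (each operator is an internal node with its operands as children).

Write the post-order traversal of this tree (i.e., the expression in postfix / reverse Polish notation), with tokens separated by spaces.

Post-order on an expression tree gives postfix notation: for each operator, emit left operand, right operand, then the operator.

6 7 + 7 * 1 + 3 * 5 + 4 9 - -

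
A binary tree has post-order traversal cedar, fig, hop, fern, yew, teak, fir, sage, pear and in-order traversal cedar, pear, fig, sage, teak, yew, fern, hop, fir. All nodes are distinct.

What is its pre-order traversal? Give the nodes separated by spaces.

The last element of post-order is the root; it splits in-order into left and right subtrees.
Root pear: left subtree has 1 node {cedar}, right has 7 {fig, sage, teak, yew, fern, hop, fir}.
  Root sage: left subtree has 1 node {fig}, right has 5 {teak, yew, fern, hop, fir}.
    Root fir: left subtree has 4 nodes {teak, yew, fern, hop}, right has 0 { }.
      Root teak: left subtree has 0 nodes { }, right has 3 {yew, fern, hop}.
        Root yew: left subtree has 0 nodes { }, right has 2 {fern, hop}.
          Root fern: left subtree has 0 nodes { }, right has 1 {hop}.

pear cedar sage fig fir teak yew fern hop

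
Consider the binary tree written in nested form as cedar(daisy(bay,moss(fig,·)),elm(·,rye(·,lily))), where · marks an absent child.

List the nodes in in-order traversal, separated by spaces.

bay daisy fig moss cedar elm rye lily

In-order visits the left subtree, then the node, then the right subtree.
At cedar: go left to daisy.
  At daisy: go left to bay.
    bay is a leaf — visit bay.
  Visit daisy.
  At daisy: go right to moss.
    At moss: go left to fig.
      fig is a leaf — visit fig.
    Visit moss.
    At moss: no right child.
Visit cedar.
At cedar: go right to elm.
  At elm: no left child.
  Visit elm.
  At elm: go right to rye.
    At rye: no left child.
    Visit rye.
    At rye: go right to lily.
      lily is a leaf — visit lily.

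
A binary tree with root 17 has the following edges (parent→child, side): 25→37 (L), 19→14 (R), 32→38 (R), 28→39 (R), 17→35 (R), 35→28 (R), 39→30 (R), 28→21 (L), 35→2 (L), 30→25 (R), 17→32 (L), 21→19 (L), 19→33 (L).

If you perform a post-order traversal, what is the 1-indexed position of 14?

Post-order visits the left subtree, then the right subtree, then the node.
At 17: go left to 32.
  At 32: no left child.
  At 32: go right to 38.
    38 is a leaf — visit 38.
  Visit 32.
At 17: go right to 35.
  At 35: go left to 2.
    2 is a leaf — visit 2.
  At 35: go right to 28.
    At 28: go left to 21.
      At 21: go left to 19.
        At 19: go left to 33.
          33 is a leaf — visit 33.
        At 19: go right to 14.
          14 is a leaf — visit 14.
        Visit 19.
      At 21: no right child.
      Visit 21.
    At 28: go right to 39.
      At 39: no left child.
      At 39: go right to 30.
        At 30: no left child.
        At 30: go right to 25.
          At 25: go left to 37.
            37 is a leaf — visit 37.
          At 25: no right child.
          Visit 25.
        Visit 30.
      Visit 39.
    Visit 28.
  Visit 35.
Visit 17.
Full post-order sequence: 38, 32, 2, 33, 14, 19, 21, 37, 25, 30, 39, 28, 35, 17.

5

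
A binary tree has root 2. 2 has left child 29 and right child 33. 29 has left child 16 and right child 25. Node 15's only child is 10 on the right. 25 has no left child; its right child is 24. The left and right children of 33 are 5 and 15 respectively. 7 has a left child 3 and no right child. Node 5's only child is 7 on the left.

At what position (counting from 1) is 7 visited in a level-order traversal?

Level-order visits nodes level by level from the root, left to right within each level.
Level 0: 2
Level 1: 29, 33
Level 2: 16, 25, 5, 15
Level 3: 24, 7, 10
Level 4: 3
Full level-order sequence: 2, 29, 33, 16, 25, 5, 15, 24, 7, 10, 3.

9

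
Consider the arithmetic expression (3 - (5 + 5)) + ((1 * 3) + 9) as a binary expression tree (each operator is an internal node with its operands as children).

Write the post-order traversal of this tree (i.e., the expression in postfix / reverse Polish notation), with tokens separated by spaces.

3 5 5 + - 1 3 * 9 + +

Post-order on an expression tree gives postfix notation: for each operator, emit left operand, right operand, then the operator.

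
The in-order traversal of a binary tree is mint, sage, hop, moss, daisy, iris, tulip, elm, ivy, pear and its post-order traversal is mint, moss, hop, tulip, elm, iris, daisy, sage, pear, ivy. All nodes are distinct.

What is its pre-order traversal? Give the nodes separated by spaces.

The last element of post-order is the root; it splits in-order into left and right subtrees.
Root ivy: left subtree has 8 nodes {mint, sage, hop, moss, daisy, iris, tulip, elm}, right has 1 {pear}.
  Root sage: left subtree has 1 node {mint}, right has 6 {hop, moss, daisy, iris, tulip, elm}.
    Root daisy: left subtree has 2 nodes {hop, moss}, right has 3 {iris, tulip, elm}.
      Root hop: left subtree has 0 nodes { }, right has 1 {moss}.
      Root iris: left subtree has 0 nodes { }, right has 2 {tulip, elm}.
        Root elm: left subtree has 1 node {tulip}, right has 0 { }.

ivy sage mint daisy hop moss iris elm tulip pear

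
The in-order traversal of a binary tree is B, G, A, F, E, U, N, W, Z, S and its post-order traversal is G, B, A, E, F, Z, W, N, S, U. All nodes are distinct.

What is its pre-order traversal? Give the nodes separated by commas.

U, F, A, B, G, E, S, N, W, Z

The last element of post-order is the root; it splits in-order into left and right subtrees.
Root U: left subtree has 5 nodes {B, G, A, F, E}, right has 4 {N, W, Z, S}.
  Root F: left subtree has 3 nodes {B, G, A}, right has 1 {E}.
    Root A: left subtree has 2 nodes {B, G}, right has 0 { }.
      Root B: left subtree has 0 nodes { }, right has 1 {G}.
  Root S: left subtree has 3 nodes {N, W, Z}, right has 0 { }.
    Root N: left subtree has 0 nodes { }, right has 2 {W, Z}.
      Root W: left subtree has 0 nodes { }, right has 1 {Z}.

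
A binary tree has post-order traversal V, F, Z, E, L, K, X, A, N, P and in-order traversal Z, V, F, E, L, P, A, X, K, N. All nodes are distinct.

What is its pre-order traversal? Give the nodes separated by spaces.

The last element of post-order is the root; it splits in-order into left and right subtrees.
Root P: left subtree has 5 nodes {Z, V, F, E, L}, right has 4 {A, X, K, N}.
  Root L: left subtree has 4 nodes {Z, V, F, E}, right has 0 { }.
    Root E: left subtree has 3 nodes {Z, V, F}, right has 0 { }.
      Root Z: left subtree has 0 nodes { }, right has 2 {V, F}.
        Root F: left subtree has 1 node {V}, right has 0 { }.
  Root N: left subtree has 3 nodes {A, X, K}, right has 0 { }.
    Root A: left subtree has 0 nodes { }, right has 2 {X, K}.
      Root X: left subtree has 0 nodes { }, right has 1 {K}.

P L E Z F V N A X K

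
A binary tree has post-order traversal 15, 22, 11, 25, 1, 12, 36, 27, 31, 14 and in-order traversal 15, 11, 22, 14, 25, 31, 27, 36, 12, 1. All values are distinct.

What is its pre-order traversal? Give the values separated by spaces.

The last element of post-order is the root; it splits in-order into left and right subtrees.
Root 14: left subtree has 3 nodes {15, 11, 22}, right has 6 {25, 31, 27, 36, 12, 1}.
  Root 11: left subtree has 1 node {15}, right has 1 {22}.
  Root 31: left subtree has 1 node {25}, right has 4 {27, 36, 12, 1}.
    Root 27: left subtree has 0 nodes { }, right has 3 {36, 12, 1}.
      Root 36: left subtree has 0 nodes { }, right has 2 {12, 1}.
        Root 12: left subtree has 0 nodes { }, right has 1 {1}.

14 11 15 22 31 25 27 36 12 1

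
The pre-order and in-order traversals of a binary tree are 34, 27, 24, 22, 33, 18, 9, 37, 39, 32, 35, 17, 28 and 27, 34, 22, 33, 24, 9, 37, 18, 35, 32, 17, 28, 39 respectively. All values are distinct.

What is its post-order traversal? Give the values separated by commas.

27, 33, 22, 37, 9, 35, 28, 17, 32, 39, 18, 24, 34

The first element of pre-order is the root; it splits in-order into left and right subtrees.
Root 34: left subtree has 1 node {27}, right has 11 {22, 33, 24, 9, 37, 18, 35, 32, 17, 28, 39}.
  Root 24: left subtree has 2 nodes {22, 33}, right has 8 {9, 37, 18, 35, 32, 17, 28, 39}.
    Root 22: left subtree has 0 nodes { }, right has 1 {33}.
    Root 18: left subtree has 2 nodes {9, 37}, right has 5 {35, 32, 17, 28, 39}.
      Root 9: left subtree has 0 nodes { }, right has 1 {37}.
      Root 39: left subtree has 4 nodes {35, 32, 17, 28}, right has 0 { }.
        Root 32: left subtree has 1 node {35}, right has 2 {17, 28}.
          Root 17: left subtree has 0 nodes { }, right has 1 {28}.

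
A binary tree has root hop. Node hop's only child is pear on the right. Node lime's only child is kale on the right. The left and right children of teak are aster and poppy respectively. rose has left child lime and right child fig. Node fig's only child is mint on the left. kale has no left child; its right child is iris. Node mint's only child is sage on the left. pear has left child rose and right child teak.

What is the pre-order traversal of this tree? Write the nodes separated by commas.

Pre-order visits the node, then its left subtree, then its right subtree.
Visit hop.
At hop: no left child.
At hop: go right to pear.
  Visit pear.
  At pear: go left to rose.
    Visit rose.
    At rose: go left to lime.
      Visit lime.
      At lime: no left child.
      At lime: go right to kale.
        Visit kale.
        At kale: no left child.
        At kale: go right to iris.
          iris is a leaf — visit iris.
    At rose: go right to fig.
      Visit fig.
      At fig: go left to mint.
        Visit mint.
        At mint: go left to sage.
          sage is a leaf — visit sage.
        At mint: no right child.
      At fig: no right child.
  At pear: go right to teak.
    Visit teak.
    At teak: go left to aster.
      aster is a leaf — visit aster.
    At teak: go right to poppy.
      poppy is a leaf — visit poppy.

hop, pear, rose, lime, kale, iris, fig, mint, sage, teak, aster, poppy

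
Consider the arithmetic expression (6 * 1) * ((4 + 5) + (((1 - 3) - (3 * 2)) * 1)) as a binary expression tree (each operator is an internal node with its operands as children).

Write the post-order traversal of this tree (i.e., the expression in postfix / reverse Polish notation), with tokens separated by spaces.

Post-order on an expression tree gives postfix notation: for each operator, emit left operand, right operand, then the operator.

6 1 * 4 5 + 1 3 - 3 2 * - 1 * + *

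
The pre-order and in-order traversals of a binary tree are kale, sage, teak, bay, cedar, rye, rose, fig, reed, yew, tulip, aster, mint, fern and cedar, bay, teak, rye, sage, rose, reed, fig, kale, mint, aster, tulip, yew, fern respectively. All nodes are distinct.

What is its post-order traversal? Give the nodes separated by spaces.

The first element of pre-order is the root; it splits in-order into left and right subtrees.
Root kale: left subtree has 8 nodes {cedar, bay, teak, rye, sage, rose, reed, fig}, right has 5 {mint, aster, tulip, yew, fern}.
  Root sage: left subtree has 4 nodes {cedar, bay, teak, rye}, right has 3 {rose, reed, fig}.
    Root teak: left subtree has 2 nodes {cedar, bay}, right has 1 {rye}.
      Root bay: left subtree has 1 node {cedar}, right has 0 { }.
    Root rose: left subtree has 0 nodes { }, right has 2 {reed, fig}.
      Root fig: left subtree has 1 node {reed}, right has 0 { }.
  Root yew: left subtree has 3 nodes {mint, aster, tulip}, right has 1 {fern}.
    Root tulip: left subtree has 2 nodes {mint, aster}, right has 0 { }.
      Root aster: left subtree has 1 node {mint}, right has 0 { }.

cedar bay rye teak reed fig rose sage mint aster tulip fern yew kale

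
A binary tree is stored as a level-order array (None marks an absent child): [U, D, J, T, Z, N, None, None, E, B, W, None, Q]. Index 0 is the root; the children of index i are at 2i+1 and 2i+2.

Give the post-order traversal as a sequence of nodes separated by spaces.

E T B W Z D Q N J U

Post-order visits the left subtree, then the right subtree, then the node.
At U: go left to D.
  At D: go left to T.
    At T: no left child.
    At T: go right to E.
      E is a leaf — visit E.
    Visit T.
  At D: go right to Z.
    At Z: go left to B.
      B is a leaf — visit B.
    At Z: go right to W.
      W is a leaf — visit W.
    Visit Z.
  Visit D.
At U: go right to J.
  At J: go left to N.
    At N: no left child.
    At N: go right to Q.
      Q is a leaf — visit Q.
    Visit N.
  At J: no right child.
  Visit J.
Visit U.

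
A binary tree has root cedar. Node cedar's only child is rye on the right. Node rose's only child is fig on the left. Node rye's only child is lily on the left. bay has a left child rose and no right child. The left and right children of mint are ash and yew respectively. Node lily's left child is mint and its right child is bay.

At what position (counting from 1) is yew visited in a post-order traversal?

Post-order visits the left subtree, then the right subtree, then the node.
At cedar: no left child.
At cedar: go right to rye.
  At rye: go left to lily.
    At lily: go left to mint.
      At mint: go left to ash.
        ash is a leaf — visit ash.
      At mint: go right to yew.
        yew is a leaf — visit yew.
      Visit mint.
    At lily: go right to bay.
      At bay: go left to rose.
        At rose: go left to fig.
          fig is a leaf — visit fig.
        At rose: no right child.
        Visit rose.
      At bay: no right child.
      Visit bay.
    Visit lily.
  At rye: no right child.
  Visit rye.
Visit cedar.
Full post-order sequence: ash, yew, mint, fig, rose, bay, lily, rye, cedar.

2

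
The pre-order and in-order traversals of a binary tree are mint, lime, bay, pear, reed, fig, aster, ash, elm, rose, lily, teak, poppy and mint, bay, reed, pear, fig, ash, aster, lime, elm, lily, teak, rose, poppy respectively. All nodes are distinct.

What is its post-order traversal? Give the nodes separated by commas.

reed, ash, aster, fig, pear, bay, teak, lily, poppy, rose, elm, lime, mint

The first element of pre-order is the root; it splits in-order into left and right subtrees.
Root mint: left subtree has 0 nodes { }, right has 12 {bay, reed, pear, fig, ash, aster, lime, elm, lily, teak, rose, poppy}.
  Root lime: left subtree has 6 nodes {bay, reed, pear, fig, ash, aster}, right has 5 {elm, lily, teak, rose, poppy}.
    Root bay: left subtree has 0 nodes { }, right has 5 {reed, pear, fig, ash, aster}.
      Root pear: left subtree has 1 node {reed}, right has 3 {fig, ash, aster}.
        Root fig: left subtree has 0 nodes { }, right has 2 {ash, aster}.
          Root aster: left subtree has 1 node {ash}, right has 0 { }.
    Root elm: left subtree has 0 nodes { }, right has 4 {lily, teak, rose, poppy}.
      Root rose: left subtree has 2 nodes {lily, teak}, right has 1 {poppy}.
        Root lily: left subtree has 0 nodes { }, right has 1 {teak}.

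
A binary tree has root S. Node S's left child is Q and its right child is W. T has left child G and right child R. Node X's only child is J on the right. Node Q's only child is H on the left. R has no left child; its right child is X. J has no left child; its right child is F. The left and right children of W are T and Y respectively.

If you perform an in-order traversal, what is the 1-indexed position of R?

In-order visits the left subtree, then the node, then the right subtree.
At S: go left to Q.
  At Q: go left to H.
    H is a leaf — visit H.
  Visit Q.
  At Q: no right child.
Visit S.
At S: go right to W.
  At W: go left to T.
    At T: go left to G.
      G is a leaf — visit G.
    Visit T.
    At T: go right to R.
      At R: no left child.
      Visit R.
      At R: go right to X.
        At X: no left child.
        Visit X.
        At X: go right to J.
          At J: no left child.
          Visit J.
          At J: go right to F.
            F is a leaf — visit F.
  Visit W.
  At W: go right to Y.
    Y is a leaf — visit Y.
Full in-order sequence: H, Q, S, G, T, R, X, J, F, W, Y.

6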